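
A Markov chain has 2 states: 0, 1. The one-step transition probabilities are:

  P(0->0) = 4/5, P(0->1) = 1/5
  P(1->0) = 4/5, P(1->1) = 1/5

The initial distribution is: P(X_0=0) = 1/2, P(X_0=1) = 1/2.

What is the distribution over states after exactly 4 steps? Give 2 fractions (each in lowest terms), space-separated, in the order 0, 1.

Answer: 4/5 1/5

Derivation:
Propagating the distribution step by step (d_{t+1} = d_t * P):
d_0 = (0=1/2, 1=1/2)
  d_1[0] = 1/2*4/5 + 1/2*4/5 = 4/5
  d_1[1] = 1/2*1/5 + 1/2*1/5 = 1/5
d_1 = (0=4/5, 1=1/5)
  d_2[0] = 4/5*4/5 + 1/5*4/5 = 4/5
  d_2[1] = 4/5*1/5 + 1/5*1/5 = 1/5
d_2 = (0=4/5, 1=1/5)
  d_3[0] = 4/5*4/5 + 1/5*4/5 = 4/5
  d_3[1] = 4/5*1/5 + 1/5*1/5 = 1/5
d_3 = (0=4/5, 1=1/5)
  d_4[0] = 4/5*4/5 + 1/5*4/5 = 4/5
  d_4[1] = 4/5*1/5 + 1/5*1/5 = 1/5
d_4 = (0=4/5, 1=1/5)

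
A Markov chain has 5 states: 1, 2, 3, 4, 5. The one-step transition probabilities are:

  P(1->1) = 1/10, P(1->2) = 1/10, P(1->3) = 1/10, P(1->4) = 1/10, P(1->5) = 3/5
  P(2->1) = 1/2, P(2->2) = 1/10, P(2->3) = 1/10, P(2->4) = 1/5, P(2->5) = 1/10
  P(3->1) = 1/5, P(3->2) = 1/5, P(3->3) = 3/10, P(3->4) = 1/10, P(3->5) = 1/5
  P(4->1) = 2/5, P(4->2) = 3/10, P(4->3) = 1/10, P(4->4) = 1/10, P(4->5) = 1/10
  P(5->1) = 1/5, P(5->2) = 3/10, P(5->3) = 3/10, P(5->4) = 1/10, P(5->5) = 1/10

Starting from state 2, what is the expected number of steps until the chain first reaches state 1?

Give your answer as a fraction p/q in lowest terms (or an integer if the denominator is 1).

Answer: 1430/577

Derivation:
Let h_i = expected steps to first reach 1 from state i.
Boundary: h_1 = 0.
First-step equations for the other states:
  h_2 = 1 + 1/2*h_1 + 1/10*h_2 + 1/10*h_3 + 1/5*h_4 + 1/10*h_5
  h_3 = 1 + 1/5*h_1 + 1/5*h_2 + 3/10*h_3 + 1/10*h_4 + 1/5*h_5
  h_4 = 1 + 2/5*h_1 + 3/10*h_2 + 1/10*h_3 + 1/10*h_4 + 1/10*h_5
  h_5 = 1 + 1/5*h_1 + 3/10*h_2 + 3/10*h_3 + 1/10*h_4 + 1/10*h_5

Substituting h_1 = 0 and rearranging gives the linear system (I - Q) h = 1:
  [9/10, -1/10, -1/5, -1/10] . (h_2, h_3, h_4, h_5) = 1
  [-1/5, 7/10, -1/10, -1/5] . (h_2, h_3, h_4, h_5) = 1
  [-3/10, -1/10, 9/10, -1/10] . (h_2, h_3, h_4, h_5) = 1
  [-3/10, -3/10, -1/10, 9/10] . (h_2, h_3, h_4, h_5) = 1

Solving yields:
  h_2 = 1430/577
  h_3 = 6050/1731
  h_4 = 1560/577
  h_5 = 5890/1731

Starting state is 2, so the expected hitting time is h_2 = 1430/577.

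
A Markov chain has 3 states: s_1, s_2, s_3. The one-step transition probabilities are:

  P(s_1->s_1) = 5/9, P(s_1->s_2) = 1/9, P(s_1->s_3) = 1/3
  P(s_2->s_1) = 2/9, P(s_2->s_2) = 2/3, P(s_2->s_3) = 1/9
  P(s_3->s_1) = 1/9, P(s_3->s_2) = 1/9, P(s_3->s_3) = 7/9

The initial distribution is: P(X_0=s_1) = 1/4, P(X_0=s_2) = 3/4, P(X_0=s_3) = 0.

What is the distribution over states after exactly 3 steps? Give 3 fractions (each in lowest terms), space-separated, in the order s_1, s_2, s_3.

Propagating the distribution step by step (d_{t+1} = d_t * P):
d_0 = (s_1=1/4, s_2=3/4, s_3=0)
  d_1[s_1] = 1/4*5/9 + 3/4*2/9 + 0*1/9 = 11/36
  d_1[s_2] = 1/4*1/9 + 3/4*2/3 + 0*1/9 = 19/36
  d_1[s_3] = 1/4*1/3 + 3/4*1/9 + 0*7/9 = 1/6
d_1 = (s_1=11/36, s_2=19/36, s_3=1/6)
  d_2[s_1] = 11/36*5/9 + 19/36*2/9 + 1/6*1/9 = 11/36
  d_2[s_2] = 11/36*1/9 + 19/36*2/3 + 1/6*1/9 = 131/324
  d_2[s_3] = 11/36*1/3 + 19/36*1/9 + 1/6*7/9 = 47/162
d_2 = (s_1=11/36, s_2=131/324, s_3=47/162)
  d_3[s_1] = 11/36*5/9 + 131/324*2/9 + 47/162*1/9 = 851/2916
  d_3[s_2] = 11/36*1/9 + 131/324*2/3 + 47/162*1/9 = 979/2916
  d_3[s_3] = 11/36*1/3 + 131/324*1/9 + 47/162*7/9 = 181/486
d_3 = (s_1=851/2916, s_2=979/2916, s_3=181/486)

Answer: 851/2916 979/2916 181/486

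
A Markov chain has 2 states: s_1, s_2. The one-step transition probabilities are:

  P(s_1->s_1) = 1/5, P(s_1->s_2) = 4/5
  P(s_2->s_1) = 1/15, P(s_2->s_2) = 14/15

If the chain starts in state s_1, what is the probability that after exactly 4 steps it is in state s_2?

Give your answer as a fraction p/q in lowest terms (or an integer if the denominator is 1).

Answer: 15572/16875

Derivation:
Computing P^4 by repeated multiplication:
P^1 =
  s_1: [1/5, 4/5]
  s_2: [1/15, 14/15]
P^2 =
  s_1: [7/75, 68/75]
  s_2: [17/225, 208/225]
P^3 =
  s_1: [89/1125, 1036/1125]
  s_2: [259/3375, 3116/3375]
P^4 =
  s_1: [1303/16875, 15572/16875]
  s_2: [3893/50625, 46732/50625]

(P^4)[s_1 -> s_2] = 15572/16875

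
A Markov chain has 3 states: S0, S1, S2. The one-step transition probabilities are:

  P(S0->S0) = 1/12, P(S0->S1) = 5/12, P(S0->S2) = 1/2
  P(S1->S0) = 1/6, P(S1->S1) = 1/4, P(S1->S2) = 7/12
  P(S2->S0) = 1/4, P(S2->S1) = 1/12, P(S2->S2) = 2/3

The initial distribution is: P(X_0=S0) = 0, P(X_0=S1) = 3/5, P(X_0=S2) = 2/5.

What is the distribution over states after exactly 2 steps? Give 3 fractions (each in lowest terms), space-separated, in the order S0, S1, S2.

Propagating the distribution step by step (d_{t+1} = d_t * P):
d_0 = (S0=0, S1=3/5, S2=2/5)
  d_1[S0] = 0*1/12 + 3/5*1/6 + 2/5*1/4 = 1/5
  d_1[S1] = 0*5/12 + 3/5*1/4 + 2/5*1/12 = 11/60
  d_1[S2] = 0*1/2 + 3/5*7/12 + 2/5*2/3 = 37/60
d_1 = (S0=1/5, S1=11/60, S2=37/60)
  d_2[S0] = 1/5*1/12 + 11/60*1/6 + 37/60*1/4 = 29/144
  d_2[S1] = 1/5*5/12 + 11/60*1/4 + 37/60*1/12 = 13/72
  d_2[S2] = 1/5*1/2 + 11/60*7/12 + 37/60*2/3 = 89/144
d_2 = (S0=29/144, S1=13/72, S2=89/144)

Answer: 29/144 13/72 89/144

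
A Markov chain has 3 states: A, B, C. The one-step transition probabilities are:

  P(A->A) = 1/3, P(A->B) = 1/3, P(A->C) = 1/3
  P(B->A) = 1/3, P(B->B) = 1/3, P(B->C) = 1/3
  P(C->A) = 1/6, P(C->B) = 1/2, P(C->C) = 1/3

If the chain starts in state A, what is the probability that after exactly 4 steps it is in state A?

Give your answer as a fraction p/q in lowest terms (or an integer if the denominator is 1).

Answer: 5/18

Derivation:
Computing P^4 by repeated multiplication:
P^1 =
  A: [1/3, 1/3, 1/3]
  B: [1/3, 1/3, 1/3]
  C: [1/6, 1/2, 1/3]
P^2 =
  A: [5/18, 7/18, 1/3]
  B: [5/18, 7/18, 1/3]
  C: [5/18, 7/18, 1/3]
P^3 =
  A: [5/18, 7/18, 1/3]
  B: [5/18, 7/18, 1/3]
  C: [5/18, 7/18, 1/3]
P^4 =
  A: [5/18, 7/18, 1/3]
  B: [5/18, 7/18, 1/3]
  C: [5/18, 7/18, 1/3]

(P^4)[A -> A] = 5/18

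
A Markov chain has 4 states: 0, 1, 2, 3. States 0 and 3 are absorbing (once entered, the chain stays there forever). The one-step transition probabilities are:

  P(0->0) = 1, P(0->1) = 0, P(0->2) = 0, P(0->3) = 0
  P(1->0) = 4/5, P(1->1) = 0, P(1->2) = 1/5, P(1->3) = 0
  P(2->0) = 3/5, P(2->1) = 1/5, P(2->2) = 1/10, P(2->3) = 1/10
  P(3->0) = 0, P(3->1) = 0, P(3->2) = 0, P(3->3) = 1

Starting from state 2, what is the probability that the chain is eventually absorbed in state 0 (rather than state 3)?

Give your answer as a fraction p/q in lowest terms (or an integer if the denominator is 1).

Let a_i = P(absorbed in 0 | start in state i).
Boundary conditions: a_0 = 1, a_3 = 0.
For each transient state i, a_i = sum_j P(i->j) * a_j:
  a_1 = 4/5*a_0 + 0*a_1 + 1/5*a_2 + 0*a_3
  a_2 = 3/5*a_0 + 1/5*a_1 + 1/10*a_2 + 1/10*a_3

Substituting a_0 = 1 and a_3 = 0, rearrange to (I - Q) a = r where r[i] = P(i -> 0):
  [1, -1/5] . (a_1, a_2) = 4/5
  [-1/5, 9/10] . (a_1, a_2) = 3/5

Solving yields:
  a_1 = 42/43
  a_2 = 38/43

Starting state is 2, so the absorption probability is a_2 = 38/43.

Answer: 38/43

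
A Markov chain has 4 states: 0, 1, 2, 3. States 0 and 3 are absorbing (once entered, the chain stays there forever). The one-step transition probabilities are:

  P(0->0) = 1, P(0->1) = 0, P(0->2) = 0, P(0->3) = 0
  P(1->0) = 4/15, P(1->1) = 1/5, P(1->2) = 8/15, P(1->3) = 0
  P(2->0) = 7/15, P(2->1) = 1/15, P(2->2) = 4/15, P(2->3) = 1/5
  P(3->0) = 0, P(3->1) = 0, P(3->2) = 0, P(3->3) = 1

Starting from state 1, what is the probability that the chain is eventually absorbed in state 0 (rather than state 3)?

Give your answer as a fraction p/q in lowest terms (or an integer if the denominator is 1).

Answer: 25/31

Derivation:
Let a_i = P(absorbed in 0 | start in state i).
Boundary conditions: a_0 = 1, a_3 = 0.
For each transient state i, a_i = sum_j P(i->j) * a_j:
  a_1 = 4/15*a_0 + 1/5*a_1 + 8/15*a_2 + 0*a_3
  a_2 = 7/15*a_0 + 1/15*a_1 + 4/15*a_2 + 1/5*a_3

Substituting a_0 = 1 and a_3 = 0, rearrange to (I - Q) a = r where r[i] = P(i -> 0):
  [4/5, -8/15] . (a_1, a_2) = 4/15
  [-1/15, 11/15] . (a_1, a_2) = 7/15

Solving yields:
  a_1 = 25/31
  a_2 = 22/31

Starting state is 1, so the absorption probability is a_1 = 25/31.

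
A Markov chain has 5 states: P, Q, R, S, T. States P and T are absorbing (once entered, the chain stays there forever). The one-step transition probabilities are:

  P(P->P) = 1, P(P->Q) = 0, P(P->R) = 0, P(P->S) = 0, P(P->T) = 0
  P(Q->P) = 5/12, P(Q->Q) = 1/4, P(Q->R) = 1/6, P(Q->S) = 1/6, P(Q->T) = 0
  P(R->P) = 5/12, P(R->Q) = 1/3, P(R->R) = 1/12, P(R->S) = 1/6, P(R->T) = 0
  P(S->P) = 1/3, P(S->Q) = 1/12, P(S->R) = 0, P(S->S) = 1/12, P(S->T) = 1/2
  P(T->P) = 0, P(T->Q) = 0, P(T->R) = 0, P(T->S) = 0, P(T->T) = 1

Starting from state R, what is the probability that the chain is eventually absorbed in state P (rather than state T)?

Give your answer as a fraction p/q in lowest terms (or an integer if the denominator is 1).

Answer: 21/25

Derivation:
Let a_i = P(absorbed in P | start in state i).
Boundary conditions: a_P = 1, a_T = 0.
For each transient state i, a_i = sum_j P(i->j) * a_j:
  a_Q = 5/12*a_P + 1/4*a_Q + 1/6*a_R + 1/6*a_S + 0*a_T
  a_R = 5/12*a_P + 1/3*a_Q + 1/12*a_R + 1/6*a_S + 0*a_T
  a_S = 1/3*a_P + 1/12*a_Q + 0*a_R + 1/12*a_S + 1/2*a_T

Substituting a_P = 1 and a_T = 0, rearrange to (I - Q) a = r where r[i] = P(i -> P):
  [3/4, -1/6, -1/6] . (a_Q, a_R, a_S) = 5/12
  [-1/3, 11/12, -1/6] . (a_Q, a_R, a_S) = 5/12
  [-1/12, 0, 11/12] . (a_Q, a_R, a_S) = 1/3

Solving yields:
  a_Q = 21/25
  a_R = 21/25
  a_S = 11/25

Starting state is R, so the absorption probability is a_R = 21/25.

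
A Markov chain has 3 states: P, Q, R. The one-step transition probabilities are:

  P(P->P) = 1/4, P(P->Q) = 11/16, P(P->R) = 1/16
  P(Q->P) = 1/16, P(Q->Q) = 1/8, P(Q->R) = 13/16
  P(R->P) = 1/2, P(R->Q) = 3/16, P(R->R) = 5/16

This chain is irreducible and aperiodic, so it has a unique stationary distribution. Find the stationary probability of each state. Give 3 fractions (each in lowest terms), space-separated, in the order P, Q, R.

Answer: 115/396 31/99 157/396

Derivation:
The stationary distribution satisfies pi = pi * P, i.e.:
  pi_P = 1/4*pi_P + 1/16*pi_Q + 1/2*pi_R
  pi_Q = 11/16*pi_P + 1/8*pi_Q + 3/16*pi_R
  pi_R = 1/16*pi_P + 13/16*pi_Q + 5/16*pi_R
with normalization: pi_P + pi_Q + pi_R = 1.

Using the first 2 balance equations plus normalization, the linear system A*pi = b is:
  [-3/4, 1/16, 1/2] . pi = 0
  [11/16, -7/8, 3/16] . pi = 0
  [1, 1, 1] . pi = 1

Solving yields:
  pi_P = 115/396
  pi_Q = 31/99
  pi_R = 157/396

Verification (pi * P):
  115/396*1/4 + 31/99*1/16 + 157/396*1/2 = 115/396 = pi_P  (ok)
  115/396*11/16 + 31/99*1/8 + 157/396*3/16 = 31/99 = pi_Q  (ok)
  115/396*1/16 + 31/99*13/16 + 157/396*5/16 = 157/396 = pi_R  (ok)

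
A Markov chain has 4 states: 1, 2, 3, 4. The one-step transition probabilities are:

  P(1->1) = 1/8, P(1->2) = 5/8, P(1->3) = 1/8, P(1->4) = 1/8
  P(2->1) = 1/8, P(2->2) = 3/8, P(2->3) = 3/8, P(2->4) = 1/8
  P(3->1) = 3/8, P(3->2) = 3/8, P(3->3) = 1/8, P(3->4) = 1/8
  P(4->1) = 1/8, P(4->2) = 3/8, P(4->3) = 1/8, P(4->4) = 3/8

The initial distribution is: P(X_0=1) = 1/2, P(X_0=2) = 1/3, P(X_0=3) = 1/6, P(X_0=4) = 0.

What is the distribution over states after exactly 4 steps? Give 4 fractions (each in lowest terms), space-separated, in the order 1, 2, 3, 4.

Answer: 35/192 27/64 353/1536 85/512

Derivation:
Propagating the distribution step by step (d_{t+1} = d_t * P):
d_0 = (1=1/2, 2=1/3, 3=1/6, 4=0)
  d_1[1] = 1/2*1/8 + 1/3*1/8 + 1/6*3/8 + 0*1/8 = 1/6
  d_1[2] = 1/2*5/8 + 1/3*3/8 + 1/6*3/8 + 0*3/8 = 1/2
  d_1[3] = 1/2*1/8 + 1/3*3/8 + 1/6*1/8 + 0*1/8 = 5/24
  d_1[4] = 1/2*1/8 + 1/3*1/8 + 1/6*1/8 + 0*3/8 = 1/8
d_1 = (1=1/6, 2=1/2, 3=5/24, 4=1/8)
  d_2[1] = 1/6*1/8 + 1/2*1/8 + 5/24*3/8 + 1/8*1/8 = 17/96
  d_2[2] = 1/6*5/8 + 1/2*3/8 + 5/24*3/8 + 1/8*3/8 = 5/12
  d_2[3] = 1/6*1/8 + 1/2*3/8 + 5/24*1/8 + 1/8*1/8 = 1/4
  d_2[4] = 1/6*1/8 + 1/2*1/8 + 5/24*1/8 + 1/8*3/8 = 5/32
d_2 = (1=17/96, 2=5/12, 3=1/4, 4=5/32)
  d_3[1] = 17/96*1/8 + 5/12*1/8 + 1/4*3/8 + 5/32*1/8 = 3/16
  d_3[2] = 17/96*5/8 + 5/12*3/8 + 1/4*3/8 + 5/32*3/8 = 161/384
  d_3[3] = 17/96*1/8 + 5/12*3/8 + 1/4*1/8 + 5/32*1/8 = 11/48
  d_3[4] = 17/96*1/8 + 5/12*1/8 + 1/4*1/8 + 5/32*3/8 = 21/128
d_3 = (1=3/16, 2=161/384, 3=11/48, 4=21/128)
  d_4[1] = 3/16*1/8 + 161/384*1/8 + 11/48*3/8 + 21/128*1/8 = 35/192
  d_4[2] = 3/16*5/8 + 161/384*3/8 + 11/48*3/8 + 21/128*3/8 = 27/64
  d_4[3] = 3/16*1/8 + 161/384*3/8 + 11/48*1/8 + 21/128*1/8 = 353/1536
  d_4[4] = 3/16*1/8 + 161/384*1/8 + 11/48*1/8 + 21/128*3/8 = 85/512
d_4 = (1=35/192, 2=27/64, 3=353/1536, 4=85/512)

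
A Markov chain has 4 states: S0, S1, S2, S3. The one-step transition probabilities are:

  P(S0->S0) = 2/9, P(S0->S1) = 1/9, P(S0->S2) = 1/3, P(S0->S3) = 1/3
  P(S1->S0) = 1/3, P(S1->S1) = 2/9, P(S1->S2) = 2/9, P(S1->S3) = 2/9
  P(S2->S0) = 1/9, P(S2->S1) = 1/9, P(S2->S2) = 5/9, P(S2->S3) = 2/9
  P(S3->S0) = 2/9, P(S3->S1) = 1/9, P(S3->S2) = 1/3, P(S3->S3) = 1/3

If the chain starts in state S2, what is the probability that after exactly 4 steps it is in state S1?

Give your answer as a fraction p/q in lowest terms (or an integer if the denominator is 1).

Answer: 820/6561

Derivation:
Computing P^4 by repeated multiplication:
P^1 =
  S0: [2/9, 1/9, 1/3, 1/3]
  S1: [1/3, 2/9, 2/9, 2/9]
  S2: [1/9, 1/9, 5/9, 2/9]
  S3: [2/9, 1/9, 1/3, 1/3]
P^2 =
  S0: [16/81, 10/81, 32/81, 23/81]
  S1: [2/9, 11/81, 29/81, 23/81]
  S2: [14/81, 10/81, 4/9, 7/27]
  S3: [16/81, 10/81, 32/81, 23/81]
P^3 =
  S0: [140/729, 91/729, 11/27, 67/243]
  S1: [16/81, 92/729, 290/729, 203/729]
  S2: [136/729, 91/729, 305/729, 197/729]
  S3: [140/729, 91/729, 11/27, 67/243]
P^4 =
  S0: [1252/6561, 820/6561, 2690/6561, 1799/6561]
  S1: [140/729, 821/6561, 2675/6561, 1805/6561]
  S2: [1244/6561, 820/6561, 902/2187, 199/729]
  S3: [1252/6561, 820/6561, 2690/6561, 1799/6561]

(P^4)[S2 -> S1] = 820/6561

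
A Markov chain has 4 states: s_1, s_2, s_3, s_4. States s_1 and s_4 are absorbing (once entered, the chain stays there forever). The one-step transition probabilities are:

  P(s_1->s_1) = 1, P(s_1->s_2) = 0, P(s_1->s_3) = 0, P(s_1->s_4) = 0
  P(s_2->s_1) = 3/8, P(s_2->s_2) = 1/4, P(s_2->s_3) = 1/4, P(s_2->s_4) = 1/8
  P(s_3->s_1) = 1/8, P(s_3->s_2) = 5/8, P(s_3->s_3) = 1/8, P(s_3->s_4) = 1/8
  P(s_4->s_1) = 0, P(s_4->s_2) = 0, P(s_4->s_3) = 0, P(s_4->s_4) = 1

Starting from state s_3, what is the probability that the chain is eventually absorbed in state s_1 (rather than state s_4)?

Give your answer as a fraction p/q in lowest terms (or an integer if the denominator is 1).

Answer: 21/32

Derivation:
Let a_i = P(absorbed in s_1 | start in state i).
Boundary conditions: a_s_1 = 1, a_s_4 = 0.
For each transient state i, a_i = sum_j P(i->j) * a_j:
  a_s_2 = 3/8*a_s_1 + 1/4*a_s_2 + 1/4*a_s_3 + 1/8*a_s_4
  a_s_3 = 1/8*a_s_1 + 5/8*a_s_2 + 1/8*a_s_3 + 1/8*a_s_4

Substituting a_s_1 = 1 and a_s_4 = 0, rearrange to (I - Q) a = r where r[i] = P(i -> s_1):
  [3/4, -1/4] . (a_s_2, a_s_3) = 3/8
  [-5/8, 7/8] . (a_s_2, a_s_3) = 1/8

Solving yields:
  a_s_2 = 23/32
  a_s_3 = 21/32

Starting state is s_3, so the absorption probability is a_s_3 = 21/32.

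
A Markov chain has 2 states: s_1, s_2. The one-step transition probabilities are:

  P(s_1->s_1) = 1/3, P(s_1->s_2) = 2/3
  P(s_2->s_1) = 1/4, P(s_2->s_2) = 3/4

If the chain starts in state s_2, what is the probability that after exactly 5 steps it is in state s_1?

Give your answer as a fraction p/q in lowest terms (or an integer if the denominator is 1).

Answer: 22621/82944

Derivation:
Computing P^5 by repeated multiplication:
P^1 =
  s_1: [1/3, 2/3]
  s_2: [1/4, 3/4]
P^2 =
  s_1: [5/18, 13/18]
  s_2: [13/48, 35/48]
P^3 =
  s_1: [59/216, 157/216]
  s_2: [157/576, 419/576]
P^4 =
  s_1: [707/2592, 1885/2592]
  s_2: [1885/6912, 5027/6912]
P^5 =
  s_1: [8483/31104, 22621/31104]
  s_2: [22621/82944, 60323/82944]

(P^5)[s_2 -> s_1] = 22621/82944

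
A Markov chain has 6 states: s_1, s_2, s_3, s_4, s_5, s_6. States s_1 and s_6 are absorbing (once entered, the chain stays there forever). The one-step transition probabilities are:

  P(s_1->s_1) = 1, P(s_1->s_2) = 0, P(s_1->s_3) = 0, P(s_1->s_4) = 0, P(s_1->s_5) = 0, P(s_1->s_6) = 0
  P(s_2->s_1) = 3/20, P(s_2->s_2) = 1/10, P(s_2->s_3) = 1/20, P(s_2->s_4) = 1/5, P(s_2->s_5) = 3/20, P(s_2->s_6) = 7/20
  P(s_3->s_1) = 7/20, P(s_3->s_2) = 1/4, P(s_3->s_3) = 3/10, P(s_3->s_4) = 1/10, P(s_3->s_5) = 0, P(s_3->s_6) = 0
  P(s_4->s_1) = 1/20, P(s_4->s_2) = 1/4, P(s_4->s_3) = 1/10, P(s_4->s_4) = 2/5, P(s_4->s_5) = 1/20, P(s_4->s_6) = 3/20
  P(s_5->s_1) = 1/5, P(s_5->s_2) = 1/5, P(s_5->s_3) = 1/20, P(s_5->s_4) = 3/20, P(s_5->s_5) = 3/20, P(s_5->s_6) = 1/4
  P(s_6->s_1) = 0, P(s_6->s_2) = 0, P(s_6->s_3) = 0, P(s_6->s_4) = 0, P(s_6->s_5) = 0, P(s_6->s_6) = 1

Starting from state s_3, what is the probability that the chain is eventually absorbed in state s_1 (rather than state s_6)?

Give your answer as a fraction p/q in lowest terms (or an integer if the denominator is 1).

Let a_i = P(absorbed in s_1 | start in state i).
Boundary conditions: a_s_1 = 1, a_s_6 = 0.
For each transient state i, a_i = sum_j P(i->j) * a_j:
  a_s_2 = 3/20*a_s_1 + 1/10*a_s_2 + 1/20*a_s_3 + 1/5*a_s_4 + 3/20*a_s_5 + 7/20*a_s_6
  a_s_3 = 7/20*a_s_1 + 1/4*a_s_2 + 3/10*a_s_3 + 1/10*a_s_4 + 0*a_s_5 + 0*a_s_6
  a_s_4 = 1/20*a_s_1 + 1/4*a_s_2 + 1/10*a_s_3 + 2/5*a_s_4 + 1/20*a_s_5 + 3/20*a_s_6
  a_s_5 = 1/5*a_s_1 + 1/5*a_s_2 + 1/20*a_s_3 + 3/20*a_s_4 + 3/20*a_s_5 + 1/4*a_s_6

Substituting a_s_1 = 1 and a_s_6 = 0, rearrange to (I - Q) a = r where r[i] = P(i -> s_1):
  [9/10, -1/20, -1/5, -3/20] . (a_s_2, a_s_3, a_s_4, a_s_5) = 3/20
  [-1/4, 7/10, -1/10, 0] . (a_s_2, a_s_3, a_s_4, a_s_5) = 7/20
  [-1/4, -1/10, 3/5, -1/20] . (a_s_2, a_s_3, a_s_4, a_s_5) = 1/20
  [-1/5, -1/20, -3/20, 17/20] . (a_s_2, a_s_3, a_s_4, a_s_5) = 1/5

Solving yields:
  a_s_2 = 2045/5661
  a_s_3 = 3871/5661
  a_s_4 = 2171/5661
  a_s_5 = 808/1887

Starting state is s_3, so the absorption probability is a_s_3 = 3871/5661.

Answer: 3871/5661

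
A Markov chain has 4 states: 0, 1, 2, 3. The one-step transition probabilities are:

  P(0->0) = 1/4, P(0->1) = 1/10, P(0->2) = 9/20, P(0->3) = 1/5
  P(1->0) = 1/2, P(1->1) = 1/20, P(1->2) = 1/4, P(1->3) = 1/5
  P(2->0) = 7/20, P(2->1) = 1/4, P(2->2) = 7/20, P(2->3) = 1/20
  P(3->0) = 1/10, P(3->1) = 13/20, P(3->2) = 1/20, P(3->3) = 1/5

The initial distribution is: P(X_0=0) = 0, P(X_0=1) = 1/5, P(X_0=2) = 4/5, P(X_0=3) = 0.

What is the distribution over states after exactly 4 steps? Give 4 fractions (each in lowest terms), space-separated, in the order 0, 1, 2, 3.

Propagating the distribution step by step (d_{t+1} = d_t * P):
d_0 = (0=0, 1=1/5, 2=4/5, 3=0)
  d_1[0] = 0*1/4 + 1/5*1/2 + 4/5*7/20 + 0*1/10 = 19/50
  d_1[1] = 0*1/10 + 1/5*1/20 + 4/5*1/4 + 0*13/20 = 21/100
  d_1[2] = 0*9/20 + 1/5*1/4 + 4/5*7/20 + 0*1/20 = 33/100
  d_1[3] = 0*1/5 + 1/5*1/5 + 4/5*1/20 + 0*1/5 = 2/25
d_1 = (0=19/50, 1=21/100, 2=33/100, 3=2/25)
  d_2[0] = 19/50*1/4 + 21/100*1/2 + 33/100*7/20 + 2/25*1/10 = 647/2000
  d_2[1] = 19/50*1/10 + 21/100*1/20 + 33/100*1/4 + 2/25*13/20 = 183/1000
  d_2[2] = 19/50*9/20 + 21/100*1/4 + 33/100*7/20 + 2/25*1/20 = 343/1000
  d_2[3] = 19/50*1/5 + 21/100*1/5 + 33/100*1/20 + 2/25*1/5 = 301/2000
d_2 = (0=647/2000, 1=183/1000, 2=343/1000, 3=301/2000)
  d_3[0] = 647/2000*1/4 + 183/1000*1/2 + 343/1000*7/20 + 301/2000*1/10 = 12299/40000
  d_3[1] = 647/2000*1/10 + 183/1000*1/20 + 343/1000*1/4 + 301/2000*13/20 = 9003/40000
  d_3[2] = 647/2000*9/20 + 183/1000*1/4 + 343/1000*7/20 + 301/2000*1/20 = 3189/10000
  d_3[3] = 647/2000*1/5 + 183/1000*1/5 + 343/1000*1/20 + 301/2000*1/5 = 2971/20000
d_3 = (0=12299/40000, 1=9003/40000, 2=3189/10000, 3=2971/20000)
  d_4[0] = 12299/40000*1/4 + 9003/40000*1/2 + 3189/10000*7/20 + 2971/20000*1/10 = 252701/800000
  d_4[1] = 12299/40000*1/10 + 9003/40000*1/20 + 3189/10000*1/4 + 2971/20000*13/20 = 174627/800000
  d_4[2] = 12299/40000*9/20 + 9003/40000*1/4 + 3189/10000*7/20 + 2971/20000*1/20 = 12547/40000
  d_4[3] = 12299/40000*1/5 + 9003/40000*1/5 + 3189/10000*1/20 + 2971/20000*1/5 = 30433/200000
d_4 = (0=252701/800000, 1=174627/800000, 2=12547/40000, 3=30433/200000)

Answer: 252701/800000 174627/800000 12547/40000 30433/200000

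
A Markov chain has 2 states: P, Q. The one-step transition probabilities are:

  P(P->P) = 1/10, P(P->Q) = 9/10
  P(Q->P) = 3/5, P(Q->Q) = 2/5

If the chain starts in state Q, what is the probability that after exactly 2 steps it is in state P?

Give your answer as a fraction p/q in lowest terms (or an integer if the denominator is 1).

Answer: 3/10

Derivation:
Computing P^2 by repeated multiplication:
P^1 =
  P: [1/10, 9/10]
  Q: [3/5, 2/5]
P^2 =
  P: [11/20, 9/20]
  Q: [3/10, 7/10]

(P^2)[Q -> P] = 3/10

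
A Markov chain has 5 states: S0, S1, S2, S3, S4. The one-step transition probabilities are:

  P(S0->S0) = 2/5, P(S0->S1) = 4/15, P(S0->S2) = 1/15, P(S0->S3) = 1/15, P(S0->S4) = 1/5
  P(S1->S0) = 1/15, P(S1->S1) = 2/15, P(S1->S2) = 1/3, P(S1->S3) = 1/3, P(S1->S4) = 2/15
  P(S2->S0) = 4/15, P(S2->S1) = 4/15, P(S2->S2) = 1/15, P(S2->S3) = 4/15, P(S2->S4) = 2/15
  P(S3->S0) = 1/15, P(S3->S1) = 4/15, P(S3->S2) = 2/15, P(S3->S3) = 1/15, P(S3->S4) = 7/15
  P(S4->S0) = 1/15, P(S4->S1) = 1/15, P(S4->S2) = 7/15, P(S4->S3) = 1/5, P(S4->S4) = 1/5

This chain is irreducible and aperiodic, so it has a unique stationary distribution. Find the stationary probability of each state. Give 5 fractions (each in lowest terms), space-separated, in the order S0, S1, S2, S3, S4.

The stationary distribution satisfies pi = pi * P, i.e.:
  pi_S0 = 2/5*pi_S0 + 1/15*pi_S1 + 4/15*pi_S2 + 1/15*pi_S3 + 1/15*pi_S4
  pi_S1 = 4/15*pi_S0 + 2/15*pi_S1 + 4/15*pi_S2 + 4/15*pi_S3 + 1/15*pi_S4
  pi_S2 = 1/15*pi_S0 + 1/3*pi_S1 + 1/15*pi_S2 + 2/15*pi_S3 + 7/15*pi_S4
  pi_S3 = 1/15*pi_S0 + 1/3*pi_S1 + 4/15*pi_S2 + 1/15*pi_S3 + 1/5*pi_S4
  pi_S4 = 1/5*pi_S0 + 2/15*pi_S1 + 2/15*pi_S2 + 7/15*pi_S3 + 1/5*pi_S4
with normalization: pi_S0 + pi_S1 + pi_S2 + pi_S3 + pi_S4 = 1.

Using the first 4 balance equations plus normalization, the linear system A*pi = b is:
  [-3/5, 1/15, 4/15, 1/15, 1/15] . pi = 0
  [4/15, -13/15, 4/15, 4/15, 1/15] . pi = 0
  [1/15, 1/3, -14/15, 2/15, 7/15] . pi = 0
  [1/15, 1/3, 4/15, -14/15, 1/5] . pi = 0
  [1, 1, 1, 1, 1] . pi = 1

Solving yields:
  pi_S0 = 2284/13729
  pi_S1 = 5377/27458
  pi_S2 = 3037/13729
  pi_S3 = 2649/13729
  pi_S4 = 6141/27458

Verification (pi * P):
  2284/13729*2/5 + 5377/27458*1/15 + 3037/13729*4/15 + 2649/13729*1/15 + 6141/27458*1/15 = 2284/13729 = pi_S0  (ok)
  2284/13729*4/15 + 5377/27458*2/15 + 3037/13729*4/15 + 2649/13729*4/15 + 6141/27458*1/15 = 5377/27458 = pi_S1  (ok)
  2284/13729*1/15 + 5377/27458*1/3 + 3037/13729*1/15 + 2649/13729*2/15 + 6141/27458*7/15 = 3037/13729 = pi_S2  (ok)
  2284/13729*1/15 + 5377/27458*1/3 + 3037/13729*4/15 + 2649/13729*1/15 + 6141/27458*1/5 = 2649/13729 = pi_S3  (ok)
  2284/13729*1/5 + 5377/27458*2/15 + 3037/13729*2/15 + 2649/13729*7/15 + 6141/27458*1/5 = 6141/27458 = pi_S4  (ok)

Answer: 2284/13729 5377/27458 3037/13729 2649/13729 6141/27458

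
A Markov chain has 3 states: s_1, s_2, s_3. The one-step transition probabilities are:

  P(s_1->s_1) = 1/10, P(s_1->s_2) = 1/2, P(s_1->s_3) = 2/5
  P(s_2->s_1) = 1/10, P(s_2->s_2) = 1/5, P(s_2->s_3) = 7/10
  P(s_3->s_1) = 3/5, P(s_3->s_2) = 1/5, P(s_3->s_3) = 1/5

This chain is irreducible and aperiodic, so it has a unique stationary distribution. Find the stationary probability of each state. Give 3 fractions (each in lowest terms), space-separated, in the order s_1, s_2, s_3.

The stationary distribution satisfies pi = pi * P, i.e.:
  pi_s_1 = 1/10*pi_s_1 + 1/10*pi_s_2 + 3/5*pi_s_3
  pi_s_2 = 1/2*pi_s_1 + 1/5*pi_s_2 + 1/5*pi_s_3
  pi_s_3 = 2/5*pi_s_1 + 7/10*pi_s_2 + 1/5*pi_s_3
with normalization: pi_s_1 + pi_s_2 + pi_s_3 = 1.

Using the first 2 balance equations plus normalization, the linear system A*pi = b is:
  [-9/10, 1/10, 3/5] . pi = 0
  [1/2, -4/5, 1/5] . pi = 0
  [1, 1, 1] . pi = 1

Solving yields:
  pi_s_1 = 10/33
  pi_s_2 = 16/55
  pi_s_3 = 67/165

Verification (pi * P):
  10/33*1/10 + 16/55*1/10 + 67/165*3/5 = 10/33 = pi_s_1  (ok)
  10/33*1/2 + 16/55*1/5 + 67/165*1/5 = 16/55 = pi_s_2  (ok)
  10/33*2/5 + 16/55*7/10 + 67/165*1/5 = 67/165 = pi_s_3  (ok)

Answer: 10/33 16/55 67/165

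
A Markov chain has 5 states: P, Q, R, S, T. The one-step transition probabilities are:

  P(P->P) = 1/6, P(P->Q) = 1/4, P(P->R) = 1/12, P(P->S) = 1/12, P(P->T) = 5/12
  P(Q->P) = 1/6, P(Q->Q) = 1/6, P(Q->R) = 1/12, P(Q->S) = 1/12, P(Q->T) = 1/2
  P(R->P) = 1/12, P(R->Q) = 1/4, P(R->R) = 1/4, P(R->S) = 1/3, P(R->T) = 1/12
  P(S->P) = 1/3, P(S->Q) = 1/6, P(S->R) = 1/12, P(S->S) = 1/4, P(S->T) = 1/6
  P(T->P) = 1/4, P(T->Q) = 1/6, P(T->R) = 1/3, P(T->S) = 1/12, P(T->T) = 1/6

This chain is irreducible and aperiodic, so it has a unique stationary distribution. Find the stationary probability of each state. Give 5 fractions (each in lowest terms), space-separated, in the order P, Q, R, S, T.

Answer: 537/2690 1067/5380 97/538 829/5380 72/269

Derivation:
The stationary distribution satisfies pi = pi * P, i.e.:
  pi_P = 1/6*pi_P + 1/6*pi_Q + 1/12*pi_R + 1/3*pi_S + 1/4*pi_T
  pi_Q = 1/4*pi_P + 1/6*pi_Q + 1/4*pi_R + 1/6*pi_S + 1/6*pi_T
  pi_R = 1/12*pi_P + 1/12*pi_Q + 1/4*pi_R + 1/12*pi_S + 1/3*pi_T
  pi_S = 1/12*pi_P + 1/12*pi_Q + 1/3*pi_R + 1/4*pi_S + 1/12*pi_T
  pi_T = 5/12*pi_P + 1/2*pi_Q + 1/12*pi_R + 1/6*pi_S + 1/6*pi_T
with normalization: pi_P + pi_Q + pi_R + pi_S + pi_T = 1.

Using the first 4 balance equations plus normalization, the linear system A*pi = b is:
  [-5/6, 1/6, 1/12, 1/3, 1/4] . pi = 0
  [1/4, -5/6, 1/4, 1/6, 1/6] . pi = 0
  [1/12, 1/12, -3/4, 1/12, 1/3] . pi = 0
  [1/12, 1/12, 1/3, -3/4, 1/12] . pi = 0
  [1, 1, 1, 1, 1] . pi = 1

Solving yields:
  pi_P = 537/2690
  pi_Q = 1067/5380
  pi_R = 97/538
  pi_S = 829/5380
  pi_T = 72/269

Verification (pi * P):
  537/2690*1/6 + 1067/5380*1/6 + 97/538*1/12 + 829/5380*1/3 + 72/269*1/4 = 537/2690 = pi_P  (ok)
  537/2690*1/4 + 1067/5380*1/6 + 97/538*1/4 + 829/5380*1/6 + 72/269*1/6 = 1067/5380 = pi_Q  (ok)
  537/2690*1/12 + 1067/5380*1/12 + 97/538*1/4 + 829/5380*1/12 + 72/269*1/3 = 97/538 = pi_R  (ok)
  537/2690*1/12 + 1067/5380*1/12 + 97/538*1/3 + 829/5380*1/4 + 72/269*1/12 = 829/5380 = pi_S  (ok)
  537/2690*5/12 + 1067/5380*1/2 + 97/538*1/12 + 829/5380*1/6 + 72/269*1/6 = 72/269 = pi_T  (ok)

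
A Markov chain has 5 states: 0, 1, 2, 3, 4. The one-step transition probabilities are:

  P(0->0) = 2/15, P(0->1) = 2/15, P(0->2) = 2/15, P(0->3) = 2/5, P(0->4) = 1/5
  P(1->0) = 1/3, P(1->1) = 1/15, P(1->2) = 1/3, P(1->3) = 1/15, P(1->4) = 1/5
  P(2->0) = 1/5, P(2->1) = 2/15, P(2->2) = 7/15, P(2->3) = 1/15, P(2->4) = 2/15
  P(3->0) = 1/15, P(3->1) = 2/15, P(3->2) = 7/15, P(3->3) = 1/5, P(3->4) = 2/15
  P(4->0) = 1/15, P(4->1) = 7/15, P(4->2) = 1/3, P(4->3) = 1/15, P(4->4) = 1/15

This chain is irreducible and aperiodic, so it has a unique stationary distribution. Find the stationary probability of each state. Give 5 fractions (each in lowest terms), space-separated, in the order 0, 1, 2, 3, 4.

Answer: 9495/55004 9393/55004 20177/55004 7883/55004 2014/13751

Derivation:
The stationary distribution satisfies pi = pi * P, i.e.:
  pi_0 = 2/15*pi_0 + 1/3*pi_1 + 1/5*pi_2 + 1/15*pi_3 + 1/15*pi_4
  pi_1 = 2/15*pi_0 + 1/15*pi_1 + 2/15*pi_2 + 2/15*pi_3 + 7/15*pi_4
  pi_2 = 2/15*pi_0 + 1/3*pi_1 + 7/15*pi_2 + 7/15*pi_3 + 1/3*pi_4
  pi_3 = 2/5*pi_0 + 1/15*pi_1 + 1/15*pi_2 + 1/5*pi_3 + 1/15*pi_4
  pi_4 = 1/5*pi_0 + 1/5*pi_1 + 2/15*pi_2 + 2/15*pi_3 + 1/15*pi_4
with normalization: pi_0 + pi_1 + pi_2 + pi_3 + pi_4 = 1.

Using the first 4 balance equations plus normalization, the linear system A*pi = b is:
  [-13/15, 1/3, 1/5, 1/15, 1/15] . pi = 0
  [2/15, -14/15, 2/15, 2/15, 7/15] . pi = 0
  [2/15, 1/3, -8/15, 7/15, 1/3] . pi = 0
  [2/5, 1/15, 1/15, -4/5, 1/15] . pi = 0
  [1, 1, 1, 1, 1] . pi = 1

Solving yields:
  pi_0 = 9495/55004
  pi_1 = 9393/55004
  pi_2 = 20177/55004
  pi_3 = 7883/55004
  pi_4 = 2014/13751

Verification (pi * P):
  9495/55004*2/15 + 9393/55004*1/3 + 20177/55004*1/5 + 7883/55004*1/15 + 2014/13751*1/15 = 9495/55004 = pi_0  (ok)
  9495/55004*2/15 + 9393/55004*1/15 + 20177/55004*2/15 + 7883/55004*2/15 + 2014/13751*7/15 = 9393/55004 = pi_1  (ok)
  9495/55004*2/15 + 9393/55004*1/3 + 20177/55004*7/15 + 7883/55004*7/15 + 2014/13751*1/3 = 20177/55004 = pi_2  (ok)
  9495/55004*2/5 + 9393/55004*1/15 + 20177/55004*1/15 + 7883/55004*1/5 + 2014/13751*1/15 = 7883/55004 = pi_3  (ok)
  9495/55004*1/5 + 9393/55004*1/5 + 20177/55004*2/15 + 7883/55004*2/15 + 2014/13751*1/15 = 2014/13751 = pi_4  (ok)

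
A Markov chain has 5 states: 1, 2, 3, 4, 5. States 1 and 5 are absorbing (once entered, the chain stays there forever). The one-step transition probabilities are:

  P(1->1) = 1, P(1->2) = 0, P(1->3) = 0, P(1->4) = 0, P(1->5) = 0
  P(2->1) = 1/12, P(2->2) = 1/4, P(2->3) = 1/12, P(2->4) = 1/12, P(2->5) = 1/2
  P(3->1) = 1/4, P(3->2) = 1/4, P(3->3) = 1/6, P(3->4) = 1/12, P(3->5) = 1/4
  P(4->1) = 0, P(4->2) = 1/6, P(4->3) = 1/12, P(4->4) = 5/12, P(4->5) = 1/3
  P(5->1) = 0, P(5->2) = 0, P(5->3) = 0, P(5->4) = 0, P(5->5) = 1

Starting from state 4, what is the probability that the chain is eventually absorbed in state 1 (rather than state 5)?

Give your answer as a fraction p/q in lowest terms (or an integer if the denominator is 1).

Let a_i = P(absorbed in 1 | start in state i).
Boundary conditions: a_1 = 1, a_5 = 0.
For each transient state i, a_i = sum_j P(i->j) * a_j:
  a_2 = 1/12*a_1 + 1/4*a_2 + 1/12*a_3 + 1/12*a_4 + 1/2*a_5
  a_3 = 1/4*a_1 + 1/4*a_2 + 1/6*a_3 + 1/12*a_4 + 1/4*a_5
  a_4 = 0*a_1 + 1/6*a_2 + 1/12*a_3 + 5/12*a_4 + 1/3*a_5

Substituting a_1 = 1 and a_5 = 0, rearrange to (I - Q) a = r where r[i] = P(i -> 1):
  [3/4, -1/12, -1/12] . (a_2, a_3, a_4) = 1/12
  [-1/4, 5/6, -1/12] . (a_2, a_3, a_4) = 1/4
  [-1/6, -1/12, 7/12] . (a_2, a_3, a_4) = 0

Solving yields:
  a_2 = 93/575
  a_3 = 206/575
  a_4 = 56/575

Starting state is 4, so the absorption probability is a_4 = 56/575.

Answer: 56/575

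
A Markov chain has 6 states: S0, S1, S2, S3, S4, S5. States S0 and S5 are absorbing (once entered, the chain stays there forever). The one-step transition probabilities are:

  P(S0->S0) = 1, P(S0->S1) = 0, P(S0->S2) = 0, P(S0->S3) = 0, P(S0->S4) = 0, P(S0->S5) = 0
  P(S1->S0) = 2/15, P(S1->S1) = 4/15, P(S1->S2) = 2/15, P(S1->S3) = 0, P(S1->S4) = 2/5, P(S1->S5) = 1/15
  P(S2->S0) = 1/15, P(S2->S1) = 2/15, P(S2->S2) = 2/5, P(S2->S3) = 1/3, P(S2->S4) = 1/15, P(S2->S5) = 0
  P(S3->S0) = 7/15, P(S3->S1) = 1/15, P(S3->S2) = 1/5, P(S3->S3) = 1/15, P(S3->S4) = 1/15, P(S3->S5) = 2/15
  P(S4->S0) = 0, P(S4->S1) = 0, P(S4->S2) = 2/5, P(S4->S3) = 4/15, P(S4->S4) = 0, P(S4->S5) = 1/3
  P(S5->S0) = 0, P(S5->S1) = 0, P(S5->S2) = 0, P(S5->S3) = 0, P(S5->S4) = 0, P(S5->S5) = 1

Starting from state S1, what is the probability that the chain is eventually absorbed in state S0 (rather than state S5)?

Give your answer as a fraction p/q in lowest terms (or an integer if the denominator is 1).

Answer: 7872/14003

Derivation:
Let a_i = P(absorbed in S0 | start in state i).
Boundary conditions: a_S0 = 1, a_S5 = 0.
For each transient state i, a_i = sum_j P(i->j) * a_j:
  a_S1 = 2/15*a_S0 + 4/15*a_S1 + 2/15*a_S2 + 0*a_S3 + 2/5*a_S4 + 1/15*a_S5
  a_S2 = 1/15*a_S0 + 2/15*a_S1 + 2/5*a_S2 + 1/3*a_S3 + 1/15*a_S4 + 0*a_S5
  a_S3 = 7/15*a_S0 + 1/15*a_S1 + 1/5*a_S2 + 1/15*a_S3 + 1/15*a_S4 + 2/15*a_S5
  a_S4 = 0*a_S0 + 0*a_S1 + 2/5*a_S2 + 4/15*a_S3 + 0*a_S4 + 1/3*a_S5

Substituting a_S0 = 1 and a_S5 = 0, rearrange to (I - Q) a = r where r[i] = P(i -> S0):
  [11/15, -2/15, 0, -2/5] . (a_S1, a_S2, a_S3, a_S4) = 2/15
  [-2/15, 3/5, -1/3, -1/15] . (a_S1, a_S2, a_S3, a_S4) = 1/15
  [-1/15, -1/5, 14/15, -1/15] . (a_S1, a_S2, a_S3, a_S4) = 7/15
  [0, -2/5, -4/15, 1] . (a_S1, a_S2, a_S3, a_S4) = 0

Solving yields:
  a_S1 = 7872/14003
  a_S2 = 9643/14003
  a_S3 = 918/1273
  a_S4 = 6550/14003

Starting state is S1, so the absorption probability is a_S1 = 7872/14003.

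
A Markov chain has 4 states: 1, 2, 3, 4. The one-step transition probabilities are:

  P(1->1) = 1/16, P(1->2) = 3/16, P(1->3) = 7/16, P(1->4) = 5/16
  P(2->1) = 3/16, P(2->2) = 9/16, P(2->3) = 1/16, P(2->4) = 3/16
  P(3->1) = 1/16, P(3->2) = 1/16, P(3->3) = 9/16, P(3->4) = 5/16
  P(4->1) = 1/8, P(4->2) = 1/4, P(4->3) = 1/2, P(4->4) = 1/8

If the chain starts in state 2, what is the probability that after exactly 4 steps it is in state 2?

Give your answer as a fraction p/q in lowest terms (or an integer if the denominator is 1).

Answer: 18375/65536

Derivation:
Computing P^4 by repeated multiplication:
P^1 =
  1: [1/16, 3/16, 7/16, 5/16]
  2: [3/16, 9/16, 1/16, 3/16]
  3: [1/16, 1/16, 9/16, 5/16]
  4: [1/8, 1/4, 1/2, 1/8]
P^2 =
  1: [27/256, 57/256, 113/256, 59/256]
  2: [37/256, 103/256, 63/256, 53/256]
  3: [23/256, 41/256, 129/256, 63/256]
  4: [13/128, 29/128, 53/128, 33/128]
P^3 =
  1: [429/4096, 943/4096, 1735/4096, 989/4096]
  2: [515/4096, 1313/4096, 1353/4096, 915/4096]
  3: [401/4096, 819/4096, 1867/4096, 1009/4096]
  4: [219/2048, 485/2048, 861/2048, 483/2048]
P^4 =
  1: [6971/65536, 15465/65536, 27473/65536, 15627/65536]
  2: [7637/65536, 18375/65536, 24415/65536, 15109/65536]
  3: [6743/65536, 14477/65536, 28501/65536, 15815/65536]
  4: [3501/32768, 7815/32768, 13631/32768, 7821/32768]

(P^4)[2 -> 2] = 18375/65536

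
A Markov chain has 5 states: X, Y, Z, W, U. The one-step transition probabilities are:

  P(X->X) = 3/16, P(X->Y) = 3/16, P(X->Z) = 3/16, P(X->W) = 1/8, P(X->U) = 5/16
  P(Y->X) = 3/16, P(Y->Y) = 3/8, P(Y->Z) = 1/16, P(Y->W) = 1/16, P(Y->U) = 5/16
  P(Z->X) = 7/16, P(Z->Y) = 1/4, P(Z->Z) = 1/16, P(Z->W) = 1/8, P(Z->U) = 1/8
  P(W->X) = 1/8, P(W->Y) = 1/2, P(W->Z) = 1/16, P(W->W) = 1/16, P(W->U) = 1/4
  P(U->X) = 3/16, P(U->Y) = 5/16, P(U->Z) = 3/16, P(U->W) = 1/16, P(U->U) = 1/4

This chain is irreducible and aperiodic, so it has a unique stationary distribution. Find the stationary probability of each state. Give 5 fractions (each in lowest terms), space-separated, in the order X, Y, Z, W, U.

The stationary distribution satisfies pi = pi * P, i.e.:
  pi_X = 3/16*pi_X + 3/16*pi_Y + 7/16*pi_Z + 1/8*pi_W + 3/16*pi_U
  pi_Y = 3/16*pi_X + 3/8*pi_Y + 1/4*pi_Z + 1/2*pi_W + 5/16*pi_U
  pi_Z = 3/16*pi_X + 1/16*pi_Y + 1/16*pi_Z + 1/16*pi_W + 3/16*pi_U
  pi_W = 1/8*pi_X + 1/16*pi_Y + 1/8*pi_Z + 1/16*pi_W + 1/16*pi_U
  pi_U = 5/16*pi_X + 5/16*pi_Y + 1/8*pi_Z + 1/4*pi_W + 1/4*pi_U
with normalization: pi_X + pi_Y + pi_Z + pi_W + pi_U = 1.

Using the first 4 balance equations plus normalization, the linear system A*pi = b is:
  [-13/16, 3/16, 7/16, 1/8, 3/16] . pi = 0
  [3/16, -5/8, 1/4, 1/2, 5/16] . pi = 0
  [3/16, 1/16, -15/16, 1/16, 3/16] . pi = 0
  [1/8, 1/16, 1/8, -15/16, 1/16] . pi = 0
  [1, 1, 1, 1, 1] . pi = 1

Solving yields:
  pi_X = 14765/69344
  pi_Y = 21737/69344
  pi_Z = 8499/69344
  pi_W = 1447/17336
  pi_U = 18555/69344

Verification (pi * P):
  14765/69344*3/16 + 21737/69344*3/16 + 8499/69344*7/16 + 1447/17336*1/8 + 18555/69344*3/16 = 14765/69344 = pi_X  (ok)
  14765/69344*3/16 + 21737/69344*3/8 + 8499/69344*1/4 + 1447/17336*1/2 + 18555/69344*5/16 = 21737/69344 = pi_Y  (ok)
  14765/69344*3/16 + 21737/69344*1/16 + 8499/69344*1/16 + 1447/17336*1/16 + 18555/69344*3/16 = 8499/69344 = pi_Z  (ok)
  14765/69344*1/8 + 21737/69344*1/16 + 8499/69344*1/8 + 1447/17336*1/16 + 18555/69344*1/16 = 1447/17336 = pi_W  (ok)
  14765/69344*5/16 + 21737/69344*5/16 + 8499/69344*1/8 + 1447/17336*1/4 + 18555/69344*1/4 = 18555/69344 = pi_U  (ok)

Answer: 14765/69344 21737/69344 8499/69344 1447/17336 18555/69344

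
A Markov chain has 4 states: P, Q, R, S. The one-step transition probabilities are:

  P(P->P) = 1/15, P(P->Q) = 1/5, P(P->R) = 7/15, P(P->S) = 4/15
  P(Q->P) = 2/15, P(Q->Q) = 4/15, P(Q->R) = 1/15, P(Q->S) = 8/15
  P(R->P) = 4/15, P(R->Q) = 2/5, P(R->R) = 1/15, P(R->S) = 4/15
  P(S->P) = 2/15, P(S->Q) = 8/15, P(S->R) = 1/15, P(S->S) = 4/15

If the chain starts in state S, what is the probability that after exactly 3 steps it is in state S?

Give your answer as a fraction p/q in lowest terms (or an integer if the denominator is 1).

Computing P^3 by repeated multiplication:
P^1 =
  P: [1/15, 1/5, 7/15, 4/15]
  Q: [2/15, 4/15, 1/15, 8/15]
  R: [4/15, 2/5, 1/15, 4/15]
  S: [2/15, 8/15, 1/15, 4/15]
P^2 =
  P: [43/225, 89/225, 7/75, 8/25]
  Q: [2/15, 92/225, 3/25, 76/225]
  R: [28/225, 74/225, 13/75, 28/75]
  S: [2/15, 76/225, 3/25, 92/225]
P^3 =
  P: [449/3375, 1187/3375, 161/1125, 1256/3375]
  Q: [158/1125, 1228/3375, 3/25, 1268/3375]
  R: [4/27, 1286/3375, 131/1125, 1196/3375]
  S: [158/1125, 1292/3375, 3/25, 1204/3375]

(P^3)[S -> S] = 1204/3375

Answer: 1204/3375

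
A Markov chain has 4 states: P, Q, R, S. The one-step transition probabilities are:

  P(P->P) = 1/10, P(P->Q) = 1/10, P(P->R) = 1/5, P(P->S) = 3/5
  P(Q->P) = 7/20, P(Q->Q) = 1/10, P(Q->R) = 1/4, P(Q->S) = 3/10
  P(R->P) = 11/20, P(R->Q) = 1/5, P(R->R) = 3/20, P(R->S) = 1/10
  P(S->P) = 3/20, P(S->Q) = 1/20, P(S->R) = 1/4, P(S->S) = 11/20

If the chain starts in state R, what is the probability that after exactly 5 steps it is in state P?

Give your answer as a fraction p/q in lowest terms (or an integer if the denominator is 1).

Answer: 781207/3200000

Derivation:
Computing P^5 by repeated multiplication:
P^1 =
  P: [1/10, 1/10, 1/5, 3/5]
  Q: [7/20, 1/10, 1/4, 3/10]
  R: [11/20, 1/5, 3/20, 1/10]
  S: [3/20, 1/20, 1/4, 11/20]
P^2 =
  P: [49/200, 9/100, 9/40, 11/25]
  Q: [101/400, 11/100, 83/400, 43/100]
  R: [89/400, 11/100, 83/400, 23/50]
  S: [101/400, 39/400, 87/400, 173/400]
P^3 =
  P: [983/4000, 201/2000, 861/4000, 877/2000]
  Q: [1939/8000, 397/4000, 1733/8000, 1767/4000]
  R: [1951/8000, 391/4000, 349/1600, 1761/4000]
  S: [1951/8000, 801/8000, 69/320, 3523/8000]
P^4 =
  P: [19513/80000, 249/2500, 3459/16000, 4403/10000]
  Q: [39101/160000, 3983/40000, 6919/32000, 17593/40000]
  R: [39137/160000, 499/5000, 34559/160000, 1099/2500]
  S: [39053/160000, 15927/160000, 34599/160000, 70421/160000]
P^5 =
  P: [390719/1600000, 79683/800000, 345897/1600000, 352009/800000]
  Q: [781387/3200000, 159409/1600000, 691709/3200000, 704043/1600000]
  R: [781207/3200000, 159391/1600000, 138349/640000, 704133/1600000]
  S: [781447/3200000, 318777/3200000, 691749/3200000, 1408027/3200000]

(P^5)[R -> P] = 781207/3200000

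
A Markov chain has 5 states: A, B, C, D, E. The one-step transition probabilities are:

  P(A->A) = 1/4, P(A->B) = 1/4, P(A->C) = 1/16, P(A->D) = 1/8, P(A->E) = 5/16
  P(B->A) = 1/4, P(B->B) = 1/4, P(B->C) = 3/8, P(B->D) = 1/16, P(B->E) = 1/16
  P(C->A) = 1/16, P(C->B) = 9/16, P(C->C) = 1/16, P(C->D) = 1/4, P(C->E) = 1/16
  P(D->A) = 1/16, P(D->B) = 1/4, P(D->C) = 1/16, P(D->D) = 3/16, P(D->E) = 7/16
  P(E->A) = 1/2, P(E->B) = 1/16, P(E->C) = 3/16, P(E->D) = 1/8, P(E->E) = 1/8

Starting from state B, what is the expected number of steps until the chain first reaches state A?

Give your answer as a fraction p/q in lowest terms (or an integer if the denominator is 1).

Let h_i = expected steps to first reach A from state i.
Boundary: h_A = 0.
First-step equations for the other states:
  h_B = 1 + 1/4*h_A + 1/4*h_B + 3/8*h_C + 1/16*h_D + 1/16*h_E
  h_C = 1 + 1/16*h_A + 9/16*h_B + 1/16*h_C + 1/4*h_D + 1/16*h_E
  h_D = 1 + 1/16*h_A + 1/4*h_B + 1/16*h_C + 3/16*h_D + 7/16*h_E
  h_E = 1 + 1/2*h_A + 1/16*h_B + 3/16*h_C + 1/8*h_D + 1/8*h_E

Substituting h_A = 0 and rearranging gives the linear system (I - Q) h = 1:
  [3/4, -3/8, -1/16, -1/16] . (h_B, h_C, h_D, h_E) = 1
  [-9/16, 15/16, -1/4, -1/16] . (h_B, h_C, h_D, h_E) = 1
  [-1/4, -1/16, 13/16, -7/16] . (h_B, h_C, h_D, h_E) = 1
  [-1/16, -3/16, -1/8, 7/8] . (h_B, h_C, h_D, h_E) = 1

Solving yields:
  h_B = 8112/1709
  h_C = 9312/1709
  h_D = 8400/1709
  h_E = 5728/1709

Starting state is B, so the expected hitting time is h_B = 8112/1709.

Answer: 8112/1709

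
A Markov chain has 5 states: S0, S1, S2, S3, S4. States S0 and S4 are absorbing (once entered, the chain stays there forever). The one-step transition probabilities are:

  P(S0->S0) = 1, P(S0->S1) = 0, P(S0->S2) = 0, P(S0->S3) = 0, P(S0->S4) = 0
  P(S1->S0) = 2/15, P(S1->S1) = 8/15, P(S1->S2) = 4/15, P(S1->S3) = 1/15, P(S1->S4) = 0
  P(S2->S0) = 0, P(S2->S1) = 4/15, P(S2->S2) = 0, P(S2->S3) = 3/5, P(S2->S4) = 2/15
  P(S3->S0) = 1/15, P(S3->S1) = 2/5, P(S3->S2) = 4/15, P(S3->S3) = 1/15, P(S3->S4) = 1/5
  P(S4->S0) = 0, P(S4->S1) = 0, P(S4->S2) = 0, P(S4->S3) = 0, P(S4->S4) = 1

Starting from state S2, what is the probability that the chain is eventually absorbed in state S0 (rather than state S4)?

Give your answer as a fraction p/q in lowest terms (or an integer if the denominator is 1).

Answer: 41/96

Derivation:
Let a_i = P(absorbed in S0 | start in state i).
Boundary conditions: a_S0 = 1, a_S4 = 0.
For each transient state i, a_i = sum_j P(i->j) * a_j:
  a_S1 = 2/15*a_S0 + 8/15*a_S1 + 4/15*a_S2 + 1/15*a_S3 + 0*a_S4
  a_S2 = 0*a_S0 + 4/15*a_S1 + 0*a_S2 + 3/5*a_S3 + 2/15*a_S4
  a_S3 = 1/15*a_S0 + 2/5*a_S1 + 4/15*a_S2 + 1/15*a_S3 + 1/5*a_S4

Substituting a_S0 = 1 and a_S4 = 0, rearrange to (I - Q) a = r where r[i] = P(i -> S0):
  [7/15, -4/15, -1/15] . (a_S1, a_S2, a_S3) = 2/15
  [-4/15, 1, -3/5] . (a_S1, a_S2, a_S3) = 0
  [-2/5, -4/15, 14/15] . (a_S1, a_S2, a_S3) = 1/15

Solving yields:
  a_S1 = 19/32
  a_S2 = 41/96
  a_S3 = 43/96

Starting state is S2, so the absorption probability is a_S2 = 41/96.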